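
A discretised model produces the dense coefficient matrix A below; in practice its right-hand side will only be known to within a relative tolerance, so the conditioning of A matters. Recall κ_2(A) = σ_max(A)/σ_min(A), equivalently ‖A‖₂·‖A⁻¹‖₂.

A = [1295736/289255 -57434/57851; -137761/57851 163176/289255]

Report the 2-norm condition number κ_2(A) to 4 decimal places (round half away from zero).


M = AᵀA = [7451156089/289510225 -67057848/11580409; -67057848/11580409 377484484/289510225]. tr(M)=4657133/172225, det(M)=114244/4305625
λ_max, λ_min = (4657133/172225 ± √867429586881/1186458025)/2 = 676/25, 169/172225
so κ_2 = √((676/25) / (169/172225)) = 166.0000

166.0000


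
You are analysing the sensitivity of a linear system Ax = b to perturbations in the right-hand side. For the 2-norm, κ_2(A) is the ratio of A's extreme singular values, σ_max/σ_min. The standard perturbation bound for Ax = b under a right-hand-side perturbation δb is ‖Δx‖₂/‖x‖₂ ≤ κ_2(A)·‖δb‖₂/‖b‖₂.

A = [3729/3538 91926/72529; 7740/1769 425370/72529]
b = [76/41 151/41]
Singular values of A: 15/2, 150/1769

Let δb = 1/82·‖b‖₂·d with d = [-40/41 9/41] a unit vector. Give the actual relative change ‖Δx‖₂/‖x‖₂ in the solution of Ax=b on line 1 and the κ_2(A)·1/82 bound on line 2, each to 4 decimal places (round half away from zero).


from the listed singular values, σ₁ = 15/2, σ_n = 150/1769
condition number: (15/2) ÷ (150/1769) = 88.4500
perturbation bound = 88.4500·1/82 = 1.0787
solve Ax = b  →  x = [9.7547 -6.6493]
‖b‖ = 4.1231, ‖x‖ = 11.8054
re-solving with b+δb shifts x by Δx of norm 0.5930
relative error = 0.0502
so the bound overstates the realised error by a factor of ≈ 21.4742 (computed from the unrounded values)

0.0502
1.0787


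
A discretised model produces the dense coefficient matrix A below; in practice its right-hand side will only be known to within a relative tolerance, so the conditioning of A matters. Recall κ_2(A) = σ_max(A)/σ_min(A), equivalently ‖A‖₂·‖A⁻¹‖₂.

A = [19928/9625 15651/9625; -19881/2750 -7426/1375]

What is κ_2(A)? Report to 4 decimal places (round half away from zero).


154.0000

AᵀA = [167647637/2964500 31431861/741125; 31431861/741125 23576657/741125]; tr = 52390853/592900, det = 4879681/14822500
eigenvalues of AᵀA: λ = (tr ± √(tr²−4·det))/2 = 2209/25, 2209/592900
σ_max=√(2209/25)=(47/5), σ_min=√(2209/592900)=(47/770) → κ = 154.0000


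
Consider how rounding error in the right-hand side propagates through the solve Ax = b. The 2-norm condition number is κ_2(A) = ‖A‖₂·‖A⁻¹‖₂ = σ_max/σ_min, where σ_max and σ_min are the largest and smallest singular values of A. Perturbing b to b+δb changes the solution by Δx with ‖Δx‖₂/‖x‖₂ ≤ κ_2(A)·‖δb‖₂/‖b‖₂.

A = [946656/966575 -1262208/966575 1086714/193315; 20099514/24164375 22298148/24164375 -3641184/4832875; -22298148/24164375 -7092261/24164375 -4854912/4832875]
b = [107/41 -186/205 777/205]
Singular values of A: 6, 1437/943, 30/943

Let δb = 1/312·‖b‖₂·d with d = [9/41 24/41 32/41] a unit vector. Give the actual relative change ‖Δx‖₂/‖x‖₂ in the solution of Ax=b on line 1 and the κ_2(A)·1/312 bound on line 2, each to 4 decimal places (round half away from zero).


largest singular value 6, smallest 30/943
condition number: 6 ÷ (30/943) = 188.6000
bound on ‖Δx‖/‖x‖: κ·ε = 188.6000·1/312 = 0.6045
solve Ax = b  →  x = [-55.8357 71.1665 26.7240]
‖b‖₂ = 4.6904 and ‖x‖₂ = 94.3211
Δx = A⁻¹·δb where δb = 1/312·4.6904·d; ‖Δx‖ = 0.4725
realised ‖Δx‖/‖x‖ = 0.0050
realised/bound (from unrounded values) ≈ 0.0083

0.0050
0.6045


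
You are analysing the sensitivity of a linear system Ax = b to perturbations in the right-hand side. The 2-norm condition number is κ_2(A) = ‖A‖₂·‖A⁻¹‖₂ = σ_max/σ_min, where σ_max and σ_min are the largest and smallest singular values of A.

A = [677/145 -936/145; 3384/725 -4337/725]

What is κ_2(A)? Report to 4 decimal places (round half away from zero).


form AᵀA = [27241/625 -36288/625; -36288/625 48409/625] with trace 3026/25 and determinant 121/25
λ_max, λ_min = (3026/25 ± √9144576/625)/2 = 121, 1/25
so κ_2 = √(121 / (1/25)) = 55.0000

55.0000


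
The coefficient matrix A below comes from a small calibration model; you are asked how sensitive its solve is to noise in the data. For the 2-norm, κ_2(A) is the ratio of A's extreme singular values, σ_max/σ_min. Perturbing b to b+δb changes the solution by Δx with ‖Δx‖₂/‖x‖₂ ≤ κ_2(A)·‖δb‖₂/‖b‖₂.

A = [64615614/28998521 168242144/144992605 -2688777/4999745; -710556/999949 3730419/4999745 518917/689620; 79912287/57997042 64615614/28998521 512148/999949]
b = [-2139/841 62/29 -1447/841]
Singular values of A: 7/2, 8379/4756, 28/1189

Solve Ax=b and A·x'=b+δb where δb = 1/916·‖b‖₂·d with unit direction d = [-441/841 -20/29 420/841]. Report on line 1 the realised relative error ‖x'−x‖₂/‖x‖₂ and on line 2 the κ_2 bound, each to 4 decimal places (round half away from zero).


σ_max = 7/2, σ_min = 28/1189
κ = σ_max/σ_min = (7/2)/(28/1189) = 148.6250
κ_2(A)·‖δb‖/‖b‖ = 0.1623
solve Ax = b  →  x = [-18.8184 18.5165 -33.2903]
‖b‖₂ = 3.7417 and ‖x‖₂ = 42.4881
δb = ε·‖b‖·d = [-0.0021 -0.0028 0.0020]; solving A·Δx = δb gives ‖Δx‖ = 0.1735
dividing the unrounded norms, ‖Δx‖/‖x‖ = 0.0041
realised/bound (from unrounded values) ≈ 0.0252

0.0041
0.1623


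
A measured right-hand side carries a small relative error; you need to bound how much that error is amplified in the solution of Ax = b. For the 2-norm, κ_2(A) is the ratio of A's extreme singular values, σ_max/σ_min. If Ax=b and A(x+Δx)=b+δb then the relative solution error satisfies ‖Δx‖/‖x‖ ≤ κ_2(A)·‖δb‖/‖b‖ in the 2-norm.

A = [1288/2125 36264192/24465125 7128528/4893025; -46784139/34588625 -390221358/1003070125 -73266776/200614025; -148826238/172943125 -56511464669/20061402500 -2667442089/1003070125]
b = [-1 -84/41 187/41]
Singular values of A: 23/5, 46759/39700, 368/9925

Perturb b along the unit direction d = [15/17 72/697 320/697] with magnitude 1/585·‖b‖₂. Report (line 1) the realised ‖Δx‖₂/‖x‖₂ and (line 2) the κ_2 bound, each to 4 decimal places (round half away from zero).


largest singular value 23/5, smallest 368/9925
κ = σ_max/σ_min = (23/5)/(368/9925) = 124.0625
κ_2(A)·‖δb‖/‖b‖ = 0.2121
solve Ax = b  →  x = [2.2017 -19.7210 18.4625]
2-norm of b is 5.0990; of x, 27.1041
δb = ε·‖b‖·d = [0.0077 0.0009 0.0040]; solving A·Δx = δb gives ‖Δx‖ = 0.2351
relative error = 0.0087
tightness: 0.0087 against a bound of 0.2121 (unrounded ratio ≈ 0.0409)

0.0087
0.2121


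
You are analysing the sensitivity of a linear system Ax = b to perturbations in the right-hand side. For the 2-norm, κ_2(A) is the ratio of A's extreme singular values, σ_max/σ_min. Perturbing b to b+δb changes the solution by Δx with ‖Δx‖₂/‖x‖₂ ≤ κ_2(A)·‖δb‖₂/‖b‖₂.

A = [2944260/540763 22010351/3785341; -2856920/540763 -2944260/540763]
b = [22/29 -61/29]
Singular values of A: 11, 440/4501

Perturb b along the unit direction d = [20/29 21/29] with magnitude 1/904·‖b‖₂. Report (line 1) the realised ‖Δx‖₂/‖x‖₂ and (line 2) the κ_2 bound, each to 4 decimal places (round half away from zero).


σ_max = 11, σ_min = 440/4501
κ = σ_max/σ_min = 11/(440/4501) = 112.5250
worst-case relative error ≤ 112.5250 × 1/904 = 0.1245
solve Ax = b  →  x = [7.5330 -6.9232]
‖b‖₂ = 2.2361 and ‖x‖₂ = 10.2312
with δb = [0.0017 0.0018], A·Δx = δb → ‖Δx‖ = 0.0253
dividing the unrounded norms, ‖Δx‖/‖x‖ = 0.0025
tightness: 0.0025 against a bound of 0.1245 (unrounded ratio ≈ 0.0199)

0.0025
0.1245


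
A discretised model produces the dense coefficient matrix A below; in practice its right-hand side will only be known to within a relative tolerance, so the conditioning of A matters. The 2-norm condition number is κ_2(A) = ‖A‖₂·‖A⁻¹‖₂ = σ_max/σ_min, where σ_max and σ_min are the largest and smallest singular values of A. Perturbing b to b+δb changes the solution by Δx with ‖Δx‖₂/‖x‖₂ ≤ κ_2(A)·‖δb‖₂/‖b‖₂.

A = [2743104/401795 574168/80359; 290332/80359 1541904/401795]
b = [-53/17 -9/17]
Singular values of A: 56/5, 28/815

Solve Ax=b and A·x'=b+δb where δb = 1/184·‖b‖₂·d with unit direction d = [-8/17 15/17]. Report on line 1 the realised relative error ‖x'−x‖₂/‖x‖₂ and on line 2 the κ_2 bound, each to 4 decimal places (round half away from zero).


from the listed singular values, σ₁ = 56/5, σ_n = 28/815
condition number: (56/5) ÷ (28/815) = 326.0000
bound on ‖Δx‖/‖x‖: κ·ε = 326.0000·1/184 = 1.7717
solve Ax = b  →  x = [-21.2623 19.8799]
2-norm of b is 3.1623; of x, 29.1084
with δb = [-0.0081 0.0152], A·Δx = δb → ‖Δx‖ = 0.5002
dividing the unrounded norms, ‖Δx‖/‖x‖ = 0.0172
tightness: 0.0172 against a bound of 1.7717 (unrounded ratio ≈ 0.0097)

0.0172
1.7717


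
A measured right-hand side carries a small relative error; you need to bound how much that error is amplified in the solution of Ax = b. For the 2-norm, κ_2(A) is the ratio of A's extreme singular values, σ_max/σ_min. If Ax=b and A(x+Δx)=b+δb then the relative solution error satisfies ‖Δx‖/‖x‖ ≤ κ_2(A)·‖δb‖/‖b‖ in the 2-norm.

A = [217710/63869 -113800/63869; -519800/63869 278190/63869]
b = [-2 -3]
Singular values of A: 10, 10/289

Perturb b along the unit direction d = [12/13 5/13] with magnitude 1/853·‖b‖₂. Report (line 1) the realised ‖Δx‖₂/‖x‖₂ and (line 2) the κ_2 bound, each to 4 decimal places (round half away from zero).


largest singular value 10, smallest 10/289
condition number: 10 ÷ (10/289) = 289.0000
worst-case relative error ≤ 289.0000 × 1/853 = 0.3388
solve Ax = b  →  x = [-40.6235 -76.5941]
‖b‖₂ = 3.6056 and ‖x‖₂ = 86.7002
re-solving with b+δb shifts x by Δx of norm 0.1222
realised ‖Δx‖/‖x‖ = 0.0014
so the bound overstates the realised error by a factor of ≈ 240.4632 (computed from the unrounded values)

0.0014
0.3388


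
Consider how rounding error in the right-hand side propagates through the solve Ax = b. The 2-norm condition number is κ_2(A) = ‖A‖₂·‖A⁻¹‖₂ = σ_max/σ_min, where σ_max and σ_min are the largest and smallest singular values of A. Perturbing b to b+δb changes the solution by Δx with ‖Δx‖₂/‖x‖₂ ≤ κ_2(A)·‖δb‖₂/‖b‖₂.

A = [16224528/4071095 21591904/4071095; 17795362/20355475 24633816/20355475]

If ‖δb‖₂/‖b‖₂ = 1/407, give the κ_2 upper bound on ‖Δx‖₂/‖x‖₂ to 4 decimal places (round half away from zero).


0.6099

form AᵀA = [4103246656324/246487425625 5470748928432/246487425625; 5470748928432/246487425625 7294516864576/246487425625] with trace 455910540836/9859497025 and determinant 342102016/9859497025
solving λ² − 455910540836/9859497025·λ + 342102016/9859497025 = 0 gives λ = 1156/25, 295936/394379881
κ = σ_max/σ_min = (34/5)/(544/19859) = 248.2375
κ_2(A)·‖δb‖/‖b‖ = 0.6099


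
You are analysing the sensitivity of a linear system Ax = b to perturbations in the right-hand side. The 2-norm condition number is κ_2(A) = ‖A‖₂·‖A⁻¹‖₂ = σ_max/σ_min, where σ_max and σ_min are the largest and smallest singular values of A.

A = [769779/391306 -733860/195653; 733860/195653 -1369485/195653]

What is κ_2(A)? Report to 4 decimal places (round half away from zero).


270.8000

AᵀA = [9504365769/529828324 -4454897130/132457081; -4454897130/132457081 8353078425/132457081]; tr = 148500621/1833316, det = 164025/1833316
λ_max, λ_min = (148500621/1833316 ± √22051231598758041/3361047555856)/2 = 81, 2025/1833316
κ_2(A) = √(λ_max/λ_min) = √(81 / (2025/1833316)) = 270.8000


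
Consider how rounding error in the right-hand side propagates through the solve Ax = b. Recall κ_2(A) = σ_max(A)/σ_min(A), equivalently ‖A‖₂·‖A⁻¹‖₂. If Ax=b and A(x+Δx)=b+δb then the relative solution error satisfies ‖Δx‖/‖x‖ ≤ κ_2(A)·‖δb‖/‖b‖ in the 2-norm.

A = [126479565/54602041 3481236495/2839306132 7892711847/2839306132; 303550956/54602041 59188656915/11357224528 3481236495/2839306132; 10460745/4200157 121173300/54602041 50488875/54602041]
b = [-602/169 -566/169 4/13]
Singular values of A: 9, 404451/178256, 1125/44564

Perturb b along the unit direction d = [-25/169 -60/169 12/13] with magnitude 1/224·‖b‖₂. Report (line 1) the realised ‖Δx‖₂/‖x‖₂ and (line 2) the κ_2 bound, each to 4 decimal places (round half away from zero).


from the listed singular values, σ₁ = 9, σ_n = 1125/44564
κ = σ_max/σ_min = 9/(1125/44564) = 356.5120
worst-case relative error ≤ 356.5120 × 1/224 = 1.5916
solve Ax = b  →  x = [-54.9597 53.0128 21.1337]
‖b‖ = 4.8990, ‖x‖ = 79.2310
δb = ε·‖b‖·d = [-0.0032 -0.0078 0.0202]; solving A·Δx = δb gives ‖Δx‖ = 0.8663
realised ‖Δx‖/‖x‖ = 0.0109
tightness: 0.0109 against a bound of 1.5916 (unrounded ratio ≈ 0.0069)

0.0109
1.5916


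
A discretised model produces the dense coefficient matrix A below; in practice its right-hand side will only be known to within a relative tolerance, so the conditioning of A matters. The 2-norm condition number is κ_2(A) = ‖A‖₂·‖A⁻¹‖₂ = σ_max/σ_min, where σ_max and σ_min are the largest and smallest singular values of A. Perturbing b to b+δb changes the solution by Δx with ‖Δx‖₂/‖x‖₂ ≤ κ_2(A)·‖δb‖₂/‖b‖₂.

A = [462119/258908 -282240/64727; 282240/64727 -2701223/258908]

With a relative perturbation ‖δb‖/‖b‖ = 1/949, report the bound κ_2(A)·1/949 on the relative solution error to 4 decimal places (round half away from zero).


0.4036

form AᵀA = [8805352969/396647056 -1320742080/24790441; -1320742080/24790441 50716901641/396647056] with trace 176101345/1173512 and determinant 5764801/37552384
eigenvalues of AᵀA: λ = (tr ± √(tr²−4·det))/2 = 2401/16, 2401/2347024
κ = σ_max/σ_min = (49/4)/(49/1532) = 383.0000
worst-case relative error ≤ 383.0000 × 1/949 = 0.4036


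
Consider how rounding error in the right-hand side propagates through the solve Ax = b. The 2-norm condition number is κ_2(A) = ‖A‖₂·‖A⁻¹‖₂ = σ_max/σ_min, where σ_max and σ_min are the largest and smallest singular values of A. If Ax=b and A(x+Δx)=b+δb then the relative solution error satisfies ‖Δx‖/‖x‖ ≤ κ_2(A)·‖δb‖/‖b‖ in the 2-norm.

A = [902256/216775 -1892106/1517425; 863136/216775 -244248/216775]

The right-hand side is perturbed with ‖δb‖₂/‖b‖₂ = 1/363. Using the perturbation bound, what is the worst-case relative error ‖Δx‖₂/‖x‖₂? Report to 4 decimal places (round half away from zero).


0.3604

M = AᵀA = [1853828352/55875625 -3784659552/391129375; -3784659552/391129375 7732773252/2737905625]. tr(M)=157712580/4380649, det(M)=331776/4380649
λ_max, λ_min = (157712580/4380649 ± √24867444313445904/19190085661201)/2 = 36, 9216/4380649
so κ_2 = √(36 / (9216/4380649)) = 130.8125
κ_2(A)·‖δb‖/‖b‖ = 0.3604


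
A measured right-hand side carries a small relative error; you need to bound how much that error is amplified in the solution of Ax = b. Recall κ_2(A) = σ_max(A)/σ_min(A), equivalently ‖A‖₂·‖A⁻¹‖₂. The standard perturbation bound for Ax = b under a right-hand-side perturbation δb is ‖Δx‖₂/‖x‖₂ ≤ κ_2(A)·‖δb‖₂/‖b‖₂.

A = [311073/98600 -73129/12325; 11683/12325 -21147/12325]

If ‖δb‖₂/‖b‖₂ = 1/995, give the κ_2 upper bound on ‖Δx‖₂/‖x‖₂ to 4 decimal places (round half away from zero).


M = AᵀA = [168803089/15555136 -39559905/1944392; -39559905/1944392 9272074/243049]. tr(M)=2637425/53824, det(M)=2401/53824
eigenvalues of AᵀA: λ = (tr ± √(tr²−4·det))/2 = 49, 49/53824
κ = σ_max/σ_min = 7/(7/232) = 232.0000
bound on ‖Δx‖/‖x‖: κ·ε = 232.0000·1/995 = 0.2332

0.2332


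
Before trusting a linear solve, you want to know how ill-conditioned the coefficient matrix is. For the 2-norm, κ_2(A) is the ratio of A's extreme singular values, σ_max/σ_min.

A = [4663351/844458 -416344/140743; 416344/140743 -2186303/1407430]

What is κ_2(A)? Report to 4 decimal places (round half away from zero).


M = AᵀA = [96841405873/2467506276 -21519988672/1028127615; -21519988672/1028127615 76519562081/6854184100]. tr(M)=5380123193/106726050, det(M)=25411681/853808400
char-poly roots: 5041/100 and 5041/8538084
so κ_2 = √((5041/100) / (5041/8538084)) = 292.2000

292.2000


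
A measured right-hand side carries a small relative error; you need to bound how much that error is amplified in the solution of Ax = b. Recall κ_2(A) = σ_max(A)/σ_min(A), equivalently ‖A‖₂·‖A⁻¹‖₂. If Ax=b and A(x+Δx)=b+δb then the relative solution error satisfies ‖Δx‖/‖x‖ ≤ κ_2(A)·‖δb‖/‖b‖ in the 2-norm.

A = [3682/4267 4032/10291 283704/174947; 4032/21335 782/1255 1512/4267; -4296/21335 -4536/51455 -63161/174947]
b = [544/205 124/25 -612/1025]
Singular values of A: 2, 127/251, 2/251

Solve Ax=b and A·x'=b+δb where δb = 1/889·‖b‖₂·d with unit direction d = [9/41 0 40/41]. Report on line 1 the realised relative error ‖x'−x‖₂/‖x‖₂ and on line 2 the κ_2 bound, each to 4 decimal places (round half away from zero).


σ_max = 2, σ_min = 2/251
κ_2(A) = 2 / (2/251) = 251.0000
worst-case relative error ≤ 251.0000 × 1/889 = 0.2823
solve Ax = b  →  x = [-0.1381 8.1493 -0.2590]
‖b‖₂ = 5.6569 and ‖x‖₂ = 8.1546
re-solving with b+δb shifts x by Δx of norm 0.7986
relative error = 0.0979
tightness: 0.0979 against a bound of 0.2823 (unrounded ratio ≈ 0.3469)

0.0979
0.2823


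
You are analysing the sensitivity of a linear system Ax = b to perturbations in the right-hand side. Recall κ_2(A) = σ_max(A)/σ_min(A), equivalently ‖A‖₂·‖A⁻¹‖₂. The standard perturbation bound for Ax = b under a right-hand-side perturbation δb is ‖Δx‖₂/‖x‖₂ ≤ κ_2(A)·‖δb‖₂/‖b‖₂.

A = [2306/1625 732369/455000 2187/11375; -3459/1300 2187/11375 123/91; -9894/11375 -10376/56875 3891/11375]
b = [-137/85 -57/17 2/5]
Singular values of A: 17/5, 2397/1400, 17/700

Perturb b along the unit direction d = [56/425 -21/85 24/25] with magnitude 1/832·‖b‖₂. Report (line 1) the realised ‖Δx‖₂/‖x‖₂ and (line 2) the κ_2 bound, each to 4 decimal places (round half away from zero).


from the listed singular values, σ₁ = 17/5, σ_n = 17/700
κ_2(A) = (17/5) / (17/700) = 140.0000
κ_2(A)·‖δb‖/‖b‖ = 0.1683
solve Ax = b  →  x = [16.3801 -19.3262 32.5132]
‖b‖ = 3.7417, ‖x‖ = 41.2179
Δx = A⁻¹·δb where δb = 1/832·3.7417·d; ‖Δx‖ = 0.1852
relative error = 0.0045
tightness: 0.0045 against a bound of 0.1683 (unrounded ratio ≈ 0.0267)

0.0045
0.1683


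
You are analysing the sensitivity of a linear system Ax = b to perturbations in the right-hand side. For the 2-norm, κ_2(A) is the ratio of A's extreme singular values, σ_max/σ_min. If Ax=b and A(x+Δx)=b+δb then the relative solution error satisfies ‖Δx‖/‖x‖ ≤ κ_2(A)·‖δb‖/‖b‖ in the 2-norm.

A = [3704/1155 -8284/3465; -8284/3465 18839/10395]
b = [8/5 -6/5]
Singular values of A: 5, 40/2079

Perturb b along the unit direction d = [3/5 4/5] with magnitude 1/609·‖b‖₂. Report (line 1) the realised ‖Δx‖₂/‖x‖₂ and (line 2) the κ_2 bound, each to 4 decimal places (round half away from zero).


0.4267
0.4267

largest singular value 5, smallest 40/2079
κ_2(A) = 5 / (40/2079) = 259.8750
bound on ‖Δx‖/‖x‖: κ·ε = 259.8750·1/609 = 0.4267
solve Ax = b  →  x = [0.3200 -0.2400]
2-norm of b is 2.0000; of x, 0.4000
Δx = A⁻¹·δb where δb = 1/609·2.0000·d; ‖Δx‖ = 0.1707
relative error = 0.4267
tightness: 0.4267 against a bound of 0.4267; the bound is attained (ratio 1)


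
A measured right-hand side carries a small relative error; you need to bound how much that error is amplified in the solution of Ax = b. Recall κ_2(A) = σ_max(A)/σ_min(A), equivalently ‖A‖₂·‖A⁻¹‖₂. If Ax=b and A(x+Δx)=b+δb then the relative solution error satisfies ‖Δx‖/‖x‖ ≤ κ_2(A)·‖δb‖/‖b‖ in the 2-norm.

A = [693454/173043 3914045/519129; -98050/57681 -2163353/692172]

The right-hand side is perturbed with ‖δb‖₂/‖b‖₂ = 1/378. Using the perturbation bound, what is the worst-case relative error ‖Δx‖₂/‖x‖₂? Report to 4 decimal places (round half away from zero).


0.7768

AᵀA = [3357412264/177182721 37768909765/1063096326; 37768909765/1063096326 1699626260449/25514311824]; tr = 7553957185/88284816, det = 1874161/22071204
λ_max, λ_min = (7553957185/88284816 ± √57059621793468494209/7794208736153856)/2 = 1369/16, 5476/5517801
so κ_2 = √((1369/16) / (5476/5517801)) = 293.6250
bound on ‖Δx‖/‖x‖: κ·ε = 293.6250·1/378 = 0.7768


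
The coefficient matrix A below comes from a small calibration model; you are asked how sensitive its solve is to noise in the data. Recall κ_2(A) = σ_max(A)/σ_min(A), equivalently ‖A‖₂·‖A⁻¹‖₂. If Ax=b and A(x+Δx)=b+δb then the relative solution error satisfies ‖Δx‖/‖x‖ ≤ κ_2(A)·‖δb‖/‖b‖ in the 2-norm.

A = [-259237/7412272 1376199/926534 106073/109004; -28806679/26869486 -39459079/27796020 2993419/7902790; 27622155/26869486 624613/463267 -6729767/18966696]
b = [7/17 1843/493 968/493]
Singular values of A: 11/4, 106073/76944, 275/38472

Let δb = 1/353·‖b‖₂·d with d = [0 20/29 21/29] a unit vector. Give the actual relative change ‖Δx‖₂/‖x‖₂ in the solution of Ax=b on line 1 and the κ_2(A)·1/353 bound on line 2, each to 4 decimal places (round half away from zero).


0.0030
1.0899

σ_max = 11/4, σ_min = 275/38472
condition number: (11/4) ÷ (275/38472) = 384.7200
worst-case relative error ≤ 384.7200 × 1/353 = 1.0899
solve Ax = b  →  x = [394.4515 -210.7862 336.3359]
2-norm of b is 4.2426; of x, 559.5933
re-solving with b+δb shifts x by Δx of norm 1.6814
realised ‖Δx‖/‖x‖ = 0.0030
realised/bound (from unrounded values) ≈ 0.0028


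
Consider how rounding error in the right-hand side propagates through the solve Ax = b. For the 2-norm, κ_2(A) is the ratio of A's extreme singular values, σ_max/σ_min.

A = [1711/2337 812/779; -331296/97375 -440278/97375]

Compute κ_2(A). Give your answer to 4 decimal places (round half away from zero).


AᵀA = [614845849/50765625 273227444/16921875; 273227444/16921875 121443764/5640625]; tr = 68313589/2030625, det = 2829124/50765625
λ_max, λ_min = (68313589/2030625 ± √4665827259673321/4123437890625)/2 = 841/25, 3364/2030625
κ_2(A) = √(λ_max/λ_min) = √((841/25) / (3364/2030625)) = 142.5000

142.5000


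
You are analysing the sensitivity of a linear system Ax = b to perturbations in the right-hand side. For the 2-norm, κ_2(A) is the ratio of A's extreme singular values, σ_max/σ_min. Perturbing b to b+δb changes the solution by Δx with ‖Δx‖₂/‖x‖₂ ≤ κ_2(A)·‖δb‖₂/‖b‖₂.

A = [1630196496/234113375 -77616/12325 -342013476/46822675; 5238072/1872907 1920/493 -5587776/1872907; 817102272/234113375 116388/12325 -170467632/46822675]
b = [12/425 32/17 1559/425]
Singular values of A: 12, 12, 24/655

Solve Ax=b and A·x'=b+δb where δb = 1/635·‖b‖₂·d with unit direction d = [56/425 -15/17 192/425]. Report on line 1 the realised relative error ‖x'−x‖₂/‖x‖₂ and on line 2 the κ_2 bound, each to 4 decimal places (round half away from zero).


from the listed singular values, σ₁ = 12, σ_n = 24/655
condition number: 12 ÷ (24/655) = 327.5000
bound on ‖Δx‖/‖x‖: κ·ε = 327.5000·1/635 = 0.5157
solve Ax = b  →  x = [0.1268 0.2902 -0.1332]
‖b‖ = 4.1231, ‖x‖ = 0.3436
δb = ε·‖b‖·d = [0.0009 -0.0057 0.0029]; solving A·Δx = δb gives ‖Δx‖ = 0.1772
realised ‖Δx‖/‖x‖ = 0.5157
so the bound is sharp here: realised error equals the bound

0.5157
0.5157


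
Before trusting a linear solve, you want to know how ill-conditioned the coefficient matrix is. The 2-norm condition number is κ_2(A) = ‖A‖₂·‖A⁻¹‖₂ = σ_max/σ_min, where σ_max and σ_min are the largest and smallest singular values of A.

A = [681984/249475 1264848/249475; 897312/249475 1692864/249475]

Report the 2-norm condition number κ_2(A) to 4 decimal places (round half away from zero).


AᵀA = [50810840064/2489511025 3810613248/99580441; 3810613248/99580441 178625159424/2489511025]; tr = 793896192/8614225, det = 21233664/215355625
solving λ² − 793896192/8614225·λ + 21233664/215355625 = 0 gives λ = 2304/25, 9216/8614225
σ_max=√(2304/25)=(48/5), σ_min=√(9216/8614225)=(96/2935) → κ = 293.5000

293.5000


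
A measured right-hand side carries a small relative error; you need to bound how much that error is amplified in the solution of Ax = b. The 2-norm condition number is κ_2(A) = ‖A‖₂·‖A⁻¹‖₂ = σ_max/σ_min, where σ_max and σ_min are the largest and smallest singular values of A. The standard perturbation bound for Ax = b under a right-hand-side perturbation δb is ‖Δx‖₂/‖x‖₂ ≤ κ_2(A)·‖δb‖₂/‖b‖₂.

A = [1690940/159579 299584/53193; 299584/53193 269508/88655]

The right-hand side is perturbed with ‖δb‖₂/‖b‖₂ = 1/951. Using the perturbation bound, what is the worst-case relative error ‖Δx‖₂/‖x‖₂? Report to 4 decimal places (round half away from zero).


form AᵀA = [12688696336/88115769 11278738432/146859615; 11278738432/146859615 10025866384/244766025] with trace 407450205856/2202894225 and determinant 21381376/88115769
char-poly roots: 4624/25 and 115600/88115769
κ_2(A) = √(λ_max/λ_min) = √((4624/25) / (115600/88115769)) = 375.4800
worst-case relative error ≤ 375.4800 × 1/951 = 0.3948

0.3948


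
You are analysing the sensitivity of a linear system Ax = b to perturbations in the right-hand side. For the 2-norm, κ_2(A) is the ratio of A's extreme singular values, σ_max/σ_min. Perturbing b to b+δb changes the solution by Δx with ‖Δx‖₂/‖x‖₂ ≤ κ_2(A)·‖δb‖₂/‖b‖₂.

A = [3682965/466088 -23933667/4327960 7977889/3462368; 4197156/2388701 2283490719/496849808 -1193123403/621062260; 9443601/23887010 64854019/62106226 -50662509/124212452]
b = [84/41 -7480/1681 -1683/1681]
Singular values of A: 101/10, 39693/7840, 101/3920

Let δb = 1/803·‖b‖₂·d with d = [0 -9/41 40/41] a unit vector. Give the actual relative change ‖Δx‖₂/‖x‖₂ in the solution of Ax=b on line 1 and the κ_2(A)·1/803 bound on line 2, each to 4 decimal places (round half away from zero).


from the listed singular values, σ₁ = 101/10, σ_n = 101/3920
κ = σ_max/σ_min = (101/10)/(101/3920) = 392.0000
worst-case relative error ≤ 392.0000 × 1/803 = 0.4882
solve Ax = b  →  x = [-0.3298 -0.7172 0.2988]
2-norm of b is 5.0000; of x, 0.8441
δb = ε·‖b‖·d = [0.0000 -0.0014 0.0061]; solving A·Δx = δb gives ‖Δx‖ = 0.2417
realised ‖Δx‖/‖x‖ = 0.2863
tightness: 0.2863 against a bound of 0.4882 (unrounded ratio ≈ 0.5865)

0.2863
0.4882


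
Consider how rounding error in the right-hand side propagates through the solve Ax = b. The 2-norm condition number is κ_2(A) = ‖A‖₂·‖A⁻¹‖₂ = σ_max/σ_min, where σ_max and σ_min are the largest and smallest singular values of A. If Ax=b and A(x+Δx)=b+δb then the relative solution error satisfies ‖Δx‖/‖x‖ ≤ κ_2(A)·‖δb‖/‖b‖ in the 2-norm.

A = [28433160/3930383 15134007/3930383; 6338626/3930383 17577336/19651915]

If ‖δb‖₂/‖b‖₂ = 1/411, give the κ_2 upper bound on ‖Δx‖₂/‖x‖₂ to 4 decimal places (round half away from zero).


AᵀA = [504832104196/9189714769 1346195342856/45948573845; 1346195342856/45948573845 3590075513241/229742869225]; tr = 56093003869/794958025, det = 2160900/31798321
solving λ² − 56093003869/794958025·λ + 2160900/31798321 = 0 gives λ = 1764/25, 30625/31798321
so κ_2 = √((1764/25) / (30625/31798321)) = 270.6720
κ_2(A)·‖δb‖/‖b‖ = 0.6586

0.6586


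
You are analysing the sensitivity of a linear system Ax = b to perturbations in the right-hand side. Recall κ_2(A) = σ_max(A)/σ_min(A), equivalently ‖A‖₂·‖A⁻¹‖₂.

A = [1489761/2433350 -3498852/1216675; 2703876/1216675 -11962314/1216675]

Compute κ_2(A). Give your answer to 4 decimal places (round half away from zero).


form AᵀA = [50341071249/9473907556 -55921344570/2368476889; -55921344570/2368476889 248542274484/2368476889] with trace 621362385/5635876 and determinant 194481/1408969
λ_max, λ_min = (621362385/5635876 ± √386073676360082529/31763098287376)/2 = 441/4, 1764/1408969
κ_2(A) = √(λ_max/λ_min) = √((441/4) / (1764/1408969)) = 296.7500

296.7500


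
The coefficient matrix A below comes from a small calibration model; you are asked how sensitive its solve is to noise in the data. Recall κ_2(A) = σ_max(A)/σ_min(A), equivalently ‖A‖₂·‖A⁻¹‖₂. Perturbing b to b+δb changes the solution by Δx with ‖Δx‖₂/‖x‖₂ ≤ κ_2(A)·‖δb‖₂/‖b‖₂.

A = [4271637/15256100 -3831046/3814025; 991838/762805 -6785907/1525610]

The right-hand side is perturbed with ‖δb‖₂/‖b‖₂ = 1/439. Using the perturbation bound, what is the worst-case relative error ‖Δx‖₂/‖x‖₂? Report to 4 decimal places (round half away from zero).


M = AᵀA = [244939875049/138458410000 -104964562521/17307301250; -104964562521/17307301250 719762640769/34614602500]. tr(M)=4998384701/221533456, det(M)=3258025/886133824
solving λ² − 4998384701/221533456·λ + 3258025/886133824 = 0 gives λ = 361/16, 9025/55383364
so κ_2 = √((361/16) / (9025/55383364)) = 372.1000
perturbation bound = 372.1000·1/439 = 0.8476

0.8476


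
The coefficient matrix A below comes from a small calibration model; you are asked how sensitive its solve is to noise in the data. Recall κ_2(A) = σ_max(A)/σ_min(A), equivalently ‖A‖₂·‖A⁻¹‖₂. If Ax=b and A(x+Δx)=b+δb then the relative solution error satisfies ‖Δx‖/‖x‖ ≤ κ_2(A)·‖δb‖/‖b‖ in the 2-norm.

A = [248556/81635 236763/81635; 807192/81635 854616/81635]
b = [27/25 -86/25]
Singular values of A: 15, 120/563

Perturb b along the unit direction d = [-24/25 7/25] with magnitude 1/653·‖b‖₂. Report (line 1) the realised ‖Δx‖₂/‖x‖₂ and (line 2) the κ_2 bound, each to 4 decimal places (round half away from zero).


0.0028
0.1078

from the listed singular values, σ₁ = 15, σ_n = 120/563
κ_2(A) = 15 / (120/563) = 70.3750
worst-case relative error ≤ 70.3750 × 1/653 = 0.1078
solve Ax = b  →  x = [6.6569 -6.6161]
‖b‖ = 3.6056, ‖x‖ = 9.3855
re-solving with b+δb shifts x by Δx of norm 0.0259
relative error = 0.0028
so the bound overstates the realised error by a factor of ≈ 39.0459 (computed from the unrounded values)


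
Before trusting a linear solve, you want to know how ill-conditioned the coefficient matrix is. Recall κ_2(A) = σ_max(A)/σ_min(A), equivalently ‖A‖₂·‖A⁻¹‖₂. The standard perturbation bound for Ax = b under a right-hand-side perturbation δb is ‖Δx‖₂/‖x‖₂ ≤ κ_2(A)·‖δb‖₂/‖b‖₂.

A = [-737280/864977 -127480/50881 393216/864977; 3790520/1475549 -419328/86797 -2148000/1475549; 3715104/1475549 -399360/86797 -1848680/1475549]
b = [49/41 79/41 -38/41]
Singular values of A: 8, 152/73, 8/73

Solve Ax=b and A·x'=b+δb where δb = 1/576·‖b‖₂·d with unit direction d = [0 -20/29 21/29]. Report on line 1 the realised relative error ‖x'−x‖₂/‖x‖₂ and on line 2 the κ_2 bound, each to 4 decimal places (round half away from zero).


0.0021
0.1267

from the listed singular values, σ₁ = 8, σ_n = 8/73
κ = σ_max/σ_min = 8/(8/73) = 73.0000
κ_2(A)·‖δb‖/‖b‖ = 0.1267
solve Ax = b  →  x = [-8.9102 -0.3363 -15.9312]
‖b‖ = 2.4495, ‖x‖ = 18.2567
δb = ε·‖b‖·d = [0.0000 -0.0029 0.0031]; solving A·Δx = δb gives ‖Δx‖ = 0.0388
realised ‖Δx‖/‖x‖ = 0.0021
realised/bound (from unrounded values) ≈ 0.0168


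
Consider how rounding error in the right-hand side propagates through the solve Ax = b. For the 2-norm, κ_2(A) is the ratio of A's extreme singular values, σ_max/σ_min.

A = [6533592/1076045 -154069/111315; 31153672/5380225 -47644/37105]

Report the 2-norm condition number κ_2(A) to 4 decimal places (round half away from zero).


form AᵀA = [2423004625024/34419525625 -109034213512/6883905125; -109034213512/6883905125 8833362677/2478205845] with trace 13629513361/184280625 and determinant 218803264/4607015625
solving λ² − 13629513361/184280625·λ + 218803264/4607015625 = 0 gives λ = 1849/25, 118336/184280625
κ = σ_max/σ_min = (43/5)/(344/13575) = 339.3750

339.3750


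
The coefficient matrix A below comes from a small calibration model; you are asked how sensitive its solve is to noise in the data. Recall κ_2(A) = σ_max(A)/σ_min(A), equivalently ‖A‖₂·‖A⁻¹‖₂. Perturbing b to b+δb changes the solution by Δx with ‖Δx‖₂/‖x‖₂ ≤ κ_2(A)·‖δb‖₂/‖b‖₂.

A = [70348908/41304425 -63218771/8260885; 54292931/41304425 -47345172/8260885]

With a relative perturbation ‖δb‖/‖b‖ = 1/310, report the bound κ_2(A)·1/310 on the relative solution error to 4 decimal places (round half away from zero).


1.0399

M = AᵀA = [315867648534529/68242220983225 -280715186461248/13648444196645; -280715186461248/13648444196645 249527132738401/2729688839329]. tr(M)=3898897065434/40596205225, det(M)=144120025/1623848209
λ_max, λ_min = (3898897065434/40596205225 ± √15200813254238663664545856/1648051878670317300625)/2 = 2401/25, 1500625/1623848209
so κ_2 = √((2401/25) / (1500625/1623848209)) = 322.3760
perturbation bound = 322.3760·1/310 = 1.0399


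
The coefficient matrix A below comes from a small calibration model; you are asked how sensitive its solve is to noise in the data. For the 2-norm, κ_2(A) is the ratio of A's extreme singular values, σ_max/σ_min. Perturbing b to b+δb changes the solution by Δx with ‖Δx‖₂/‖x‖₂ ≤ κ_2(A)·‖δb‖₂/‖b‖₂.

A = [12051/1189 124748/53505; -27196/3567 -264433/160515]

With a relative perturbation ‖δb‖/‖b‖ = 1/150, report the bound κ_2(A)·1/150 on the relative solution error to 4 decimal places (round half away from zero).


form AᵀA = [2046661825/12723489 4144312640/114511401; 4144312640/114511401 8399335321/1030602609] with trace 103616266/613089 and determinant 714025/613089
λ_max, λ_min = (103616266/613089 ± √10734579536289856/375878121921)/2 = 169, 4225/613089
σ_max=√169=13, σ_min=√(4225/613089)=(65/783) → κ = 156.6000
κ_2(A)·‖δb‖/‖b‖ = 1.0440

1.0440


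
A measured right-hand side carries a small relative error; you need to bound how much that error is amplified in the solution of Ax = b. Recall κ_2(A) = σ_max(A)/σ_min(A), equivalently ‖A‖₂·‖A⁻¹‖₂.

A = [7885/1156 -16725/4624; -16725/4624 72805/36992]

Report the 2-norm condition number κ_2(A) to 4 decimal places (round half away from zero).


form AᵀA = [4410025/73984 -18815625/591872; -18815625/591872 80287225/4734976] with trace 1254425/16384 and determinant 30625/262144
eigenvalues of AᵀA: λ = (tr ± √(tr²−4·det))/2 = 1225/16, 25/16384
σ_max=√(1225/16)=(35/4), σ_min=√(25/16384)=(5/128) → κ = 224.0000

224.0000


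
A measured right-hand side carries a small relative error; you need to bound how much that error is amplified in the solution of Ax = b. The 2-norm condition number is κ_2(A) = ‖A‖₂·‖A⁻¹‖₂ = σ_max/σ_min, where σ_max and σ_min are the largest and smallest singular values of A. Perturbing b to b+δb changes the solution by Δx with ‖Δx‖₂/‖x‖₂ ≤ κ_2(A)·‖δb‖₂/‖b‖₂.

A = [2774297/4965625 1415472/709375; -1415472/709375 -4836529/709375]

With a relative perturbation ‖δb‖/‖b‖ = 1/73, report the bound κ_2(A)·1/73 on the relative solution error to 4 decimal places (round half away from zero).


M = AᵀA = [169393939201/39451890625 82957982976/5635984375; 82957982976/5635984375 40632918001/805140625]. tr(M)=3456651074/63123025, det(M)=1874161/63123025
λ_max, λ_min = (3456651074/63123025 ± √11947963436538725376/3984516285150625)/2 = 1369/25, 1369/2524921
σ_max=√(1369/25)=(37/5), σ_min=√(1369/2524921)=(37/1589) → κ = 317.8000
worst-case relative error ≤ 317.8000 × 1/73 = 4.3534

4.3534


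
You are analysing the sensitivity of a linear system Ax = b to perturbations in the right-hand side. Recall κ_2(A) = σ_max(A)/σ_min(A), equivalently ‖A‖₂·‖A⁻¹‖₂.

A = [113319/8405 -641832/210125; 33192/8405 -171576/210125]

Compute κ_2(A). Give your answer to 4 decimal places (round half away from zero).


M = AᵀA = [557716185/2825761 -627413688/14128805; -627413688/14128805 706218624/70644025]. tr(M)=8714529/42025, det(M)=46656/42025
eigenvalues of AᵀA: λ = (tr ± √(tr²−4·det))/2 = 5184/25, 9/1681
so κ_2 = √((5184/25) / (9/1681)) = 196.8000

196.8000


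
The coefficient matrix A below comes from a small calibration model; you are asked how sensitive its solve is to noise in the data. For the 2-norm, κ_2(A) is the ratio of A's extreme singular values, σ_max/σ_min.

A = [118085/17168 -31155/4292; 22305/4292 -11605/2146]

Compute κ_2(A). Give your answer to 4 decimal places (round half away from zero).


296.0000

M = AᵀA = [21904275625/294740224 -5749734375/73685056; -5749734375/73685056 1509338125/18421264]. tr(M)=54760625/350464, det(M)=390625/1401856
eigenvalues of AᵀA: λ = (tr ± √(tr²−4·det))/2 = 625/4, 625/350464
σ_max=√(625/4)=(25/2), σ_min=√(625/350464)=(25/592) → κ = 296.0000


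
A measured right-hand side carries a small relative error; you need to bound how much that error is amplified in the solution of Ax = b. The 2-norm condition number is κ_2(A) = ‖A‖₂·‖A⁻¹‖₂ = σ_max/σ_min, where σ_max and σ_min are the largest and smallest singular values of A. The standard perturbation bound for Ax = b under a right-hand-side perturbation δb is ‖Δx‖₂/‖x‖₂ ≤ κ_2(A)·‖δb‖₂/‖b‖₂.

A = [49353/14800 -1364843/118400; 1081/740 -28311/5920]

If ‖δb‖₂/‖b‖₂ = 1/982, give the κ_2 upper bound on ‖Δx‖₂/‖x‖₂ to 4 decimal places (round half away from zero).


form AᵀA = [2903143009/219040000 -79600772979/1752320000; -79600772979/1752320000 2183401503049/14018560000] with trace 3790724249/22429696 and determinant 17850625/22429696
solving λ² − 3790724249/22429696·λ + 17850625/22429696 = 0 gives λ = 169, 105625/22429696
σ_max=√169=13, σ_min=√(105625/22429696)=(325/4736) → κ = 189.4400
worst-case relative error ≤ 189.4400 × 1/982 = 0.1929

0.1929


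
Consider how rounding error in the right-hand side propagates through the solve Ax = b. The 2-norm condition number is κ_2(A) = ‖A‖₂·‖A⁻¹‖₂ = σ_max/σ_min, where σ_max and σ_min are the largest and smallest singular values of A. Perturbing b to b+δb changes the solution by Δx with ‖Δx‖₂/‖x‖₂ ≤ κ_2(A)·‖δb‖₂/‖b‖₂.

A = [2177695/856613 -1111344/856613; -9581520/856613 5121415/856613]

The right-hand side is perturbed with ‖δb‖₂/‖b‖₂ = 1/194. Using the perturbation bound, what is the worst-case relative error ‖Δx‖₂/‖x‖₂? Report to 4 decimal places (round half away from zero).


1.2670

form AᵀA = [3378517025/25677497 -1801837440/25677497; -1801837440/25677497 961051793/25677497] with trace 255268754/1510441 and determinant 714025/1510441
λ_max, λ_min = (255268754/1510441 ± √65157822798172416/2281432014481)/2 = 169, 4225/1510441
κ_2(A) = √(λ_max/λ_min) = √(169 / (4225/1510441)) = 245.8000
perturbation bound = 245.8000·1/194 = 1.2670
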